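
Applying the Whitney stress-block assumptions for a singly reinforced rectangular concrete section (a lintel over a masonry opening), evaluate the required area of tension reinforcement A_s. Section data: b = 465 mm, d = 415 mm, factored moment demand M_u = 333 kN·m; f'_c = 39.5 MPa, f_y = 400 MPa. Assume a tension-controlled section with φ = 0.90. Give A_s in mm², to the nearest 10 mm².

M_n = M_u/φ = 333/0.90 = 370 kN·m.
With M_n = 0.85 f'_c a b (d − a/2), solve the quadratic for a:
a = d − √(d² − 2M_n/(0.85 f'_c b)) = 415 − √(415² − 2 × 370×10⁶/(0.85 × 39.5 × 465)) = 61.69 mm.
A_s = 0.85 f'_c a b / f_y = 0.85 × 39.5 × 61.69 × 465 / 400 = 2407.8 mm².

A_s ≈ 2410 mm²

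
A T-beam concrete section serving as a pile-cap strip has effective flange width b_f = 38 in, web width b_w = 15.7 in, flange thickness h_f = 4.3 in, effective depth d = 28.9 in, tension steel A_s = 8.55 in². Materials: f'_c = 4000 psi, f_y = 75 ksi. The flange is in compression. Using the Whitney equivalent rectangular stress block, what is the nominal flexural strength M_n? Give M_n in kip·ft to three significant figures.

M_n ≈ 1410 kip·ft

Tension: T = A_s f_y = 8.55 × 75 = 641.25 kips.
Try a within the flange: a = T/(0.85 f'_c b_f) = 641.25/(0.85 × 4 × 38) = 4.963 in.
a = 4.963 > h_f = 4.3 in: the block extends into the web. Split into flange-overhang and web parts.
C_f = 0.85 f'_c (b_f − b_w) h_f = 0.85 × 4 × (38 − 15.7) × 4.3 = 326.0 kips.
Remaining web compression depth: a_w = (T − C_f)/(0.85 f'_c b_w) = (641.25 − 326.0)/(0.85 × 4 × 15.7) = 5.906 in.
M_n = C_f(d − h_f/2) + (T − C_f)(d − a_w/2) = 326.0 × (28.9 − 2.15) + 315.25 × (28.9 − 2.953) = 8720.5 + 8179.8 = 16900.3 kip·in.
M_n = 16900.3/12 = 1408.36 kip·ft.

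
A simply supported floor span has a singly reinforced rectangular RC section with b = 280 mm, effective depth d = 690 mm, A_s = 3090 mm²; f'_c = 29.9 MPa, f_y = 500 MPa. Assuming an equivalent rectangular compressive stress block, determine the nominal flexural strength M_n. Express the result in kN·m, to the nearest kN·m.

M_n ≈ 898 kN·m

T = A_s f_y = 3090 × 500 = 1545000 N = 1545 kN.
From C = T: a = T/(0.85 f'_c b) = 1545000/(0.85 × 29.9 × 280) = 217.11 mm.
M_n = T(d − a/2) = 1545 kN × (690 − 108.555) mm = 898.33 kN·m.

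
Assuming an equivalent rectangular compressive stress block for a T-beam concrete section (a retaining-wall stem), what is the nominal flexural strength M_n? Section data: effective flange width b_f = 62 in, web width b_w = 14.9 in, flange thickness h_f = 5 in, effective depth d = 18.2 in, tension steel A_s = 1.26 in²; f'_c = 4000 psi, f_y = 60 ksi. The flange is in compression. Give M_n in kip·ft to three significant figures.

M_n ≈ 114 kip·ft

Tension: T = A_s f_y = 1.26 × 60 = 75.6 kips.
Try a within the flange: a = T/(0.85 f'_c b_f) = 75.6/(0.85 × 4 × 62) = 0.359 in.
Since a = 0.359 ≤ h_f = 5 in, the stress block lies entirely in the flange; analyse as a rectangular beam of width b_f.
M_n = T(d − a/2) = 75.6 × (18.2 − 0.1795) = 1362.3 kip·in.
M_n = 1362.3/12 = 113.53 kip·ft.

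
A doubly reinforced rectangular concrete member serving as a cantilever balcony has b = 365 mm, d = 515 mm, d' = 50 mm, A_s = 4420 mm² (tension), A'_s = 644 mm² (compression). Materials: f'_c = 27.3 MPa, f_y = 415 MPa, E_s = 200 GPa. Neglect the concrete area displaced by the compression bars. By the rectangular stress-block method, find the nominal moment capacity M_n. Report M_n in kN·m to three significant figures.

M_n ≈ 786 kN·m

Assume both tension and compression steel yield.
Net tension couple steel: A_s − A'_s = 3776 mm².
a = (A_s − A'_s) f_y / (0.85 f'_c b) = 1567040/(0.85 × 27.3 × 365) = 185.01 mm.
c = a/β₁ = 185.01/0.85 = 217.66 mm; ε'_s = 0.003(c − d')/c = 0.0023 ≥ f_y/E_s = 0.0021, so compression steel does yield.
M_n = (A_s − A'_s) f_y (d − a/2) + A'_s f_y (d − d') = [1567040 × (515 − 92.505) + 267260 × (515 − 50)] × 10⁻⁶ = 662.07 + 124.28 = 786.35 kN·m.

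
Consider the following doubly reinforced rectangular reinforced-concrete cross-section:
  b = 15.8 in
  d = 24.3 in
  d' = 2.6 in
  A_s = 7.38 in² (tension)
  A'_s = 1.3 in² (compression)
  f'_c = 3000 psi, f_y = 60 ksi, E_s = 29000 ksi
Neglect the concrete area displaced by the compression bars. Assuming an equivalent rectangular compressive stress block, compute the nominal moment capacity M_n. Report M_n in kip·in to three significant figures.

M_n ≈ 8910 kip·in

Assume both steels yield.
a = (A_s − A'_s) f_y/(0.85 f'_c b) = (7.38 − 1.3) × 60/(0.85 × 3 × 15.8) = 9.054 in.
c = a/β₁ = 9.054/0.85 = 10.652 in; ε'_s = 0.003(c − d')/c = 0.0023 ≥ ε_y = 0.0021, so the compression steel yields.
M_n = (A_s − A'_s) f_y (d − a/2) + A'_s f_y (d − d') = 364.8 × (24.3 − 4.527) + 78 × (24.3 − 2.6) = 7213.2 + 1692.6 = 8905.8 kip·in.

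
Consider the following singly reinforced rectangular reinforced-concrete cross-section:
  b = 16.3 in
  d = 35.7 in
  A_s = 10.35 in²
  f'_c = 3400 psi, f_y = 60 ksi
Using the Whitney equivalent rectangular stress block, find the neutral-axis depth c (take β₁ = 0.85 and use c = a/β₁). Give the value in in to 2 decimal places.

c ≈ 15.51 in

T = A_s f_y = 10.35 × 60 = 621 kips.
a = T/(0.85 f'_c b) = 621/(0.85 × 3.4 × 16.3) = 13.1828 in.
With β₁ = 0.85, c = a/β₁ = 13.1828/0.85 = 15.51 in.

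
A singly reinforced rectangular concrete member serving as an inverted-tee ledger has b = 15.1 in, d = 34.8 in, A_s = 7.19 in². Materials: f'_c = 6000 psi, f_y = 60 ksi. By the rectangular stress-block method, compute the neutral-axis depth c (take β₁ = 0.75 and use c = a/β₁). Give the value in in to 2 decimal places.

T = A_s f_y = 7.19 × 60 = 431.4 kips.
a = T/(0.85 f'_c b) = 431.4/(0.85 × 6 × 15.1) = 5.6019 in.
With β₁ = 0.75, c = a/β₁ = 5.6019/0.75 = 7.47 in.

c ≈ 7.47 in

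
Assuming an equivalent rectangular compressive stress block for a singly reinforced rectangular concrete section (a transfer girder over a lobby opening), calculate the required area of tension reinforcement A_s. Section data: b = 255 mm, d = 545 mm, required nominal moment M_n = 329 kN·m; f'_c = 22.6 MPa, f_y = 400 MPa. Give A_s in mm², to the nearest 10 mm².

With M_n = 0.85 f'_c a b (d − a/2), solve the quadratic for a:
a = d − √(d² − 2M_n/(0.85 f'_c b)) = 545 − √(545² − 2 × 329×10⁶/(0.85 × 22.6 × 255)) = 141.64 mm.
A_s = 0.85 f'_c a b / f_y = 0.85 × 22.6 × 141.64 × 255 / 400 = 1734.6 mm².

A_s ≈ 1730 mm²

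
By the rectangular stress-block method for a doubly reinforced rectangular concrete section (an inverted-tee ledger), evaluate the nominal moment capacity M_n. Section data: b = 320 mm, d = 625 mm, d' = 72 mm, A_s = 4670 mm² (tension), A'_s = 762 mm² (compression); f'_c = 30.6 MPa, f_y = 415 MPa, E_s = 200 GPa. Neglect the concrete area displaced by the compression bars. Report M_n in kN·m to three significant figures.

Assume both tension and compression steel yield.
Net tension couple steel: A_s − A'_s = 3908 mm².
a = (A_s − A'_s) f_y / (0.85 f'_c b) = 1621820/(0.85 × 30.6 × 320) = 194.86 mm.
c = a/β₁ = 194.86/0.831 = 234.49 mm; ε'_s = 0.003(c − d')/c = 0.0021 ≥ f_y/E_s = 0.0021, so compression steel does yield.
M_n = (A_s − A'_s) f_y (d − a/2) + A'_s f_y (d − d') = [1621820 × (625 − 97.43) + 316230 × (625 − 72)] × 10⁻⁶ = 855.62 + 174.88 = 1030.50 kN·m.

M_n ≈ 1030 kN·m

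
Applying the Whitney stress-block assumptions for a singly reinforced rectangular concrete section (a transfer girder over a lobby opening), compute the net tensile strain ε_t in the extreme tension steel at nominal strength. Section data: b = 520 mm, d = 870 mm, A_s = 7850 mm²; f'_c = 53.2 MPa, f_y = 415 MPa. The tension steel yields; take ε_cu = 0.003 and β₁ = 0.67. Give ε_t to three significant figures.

ε_t ≈ 0.00962

a = A_s f_y/(0.85 f'_c b) = 138.54 mm.
β₁ = 0.67, so c = a/β₁ = 138.54/0.67 = 206.78 mm.
From the linear strain diagram with ε_cu = 0.003: ε_t = 0.003 (d − c)/c = 0.003 × (870 − 206.78)/206.78 = 0.00962.
Since ε_t ≥ 0.005, the section is tension-controlled.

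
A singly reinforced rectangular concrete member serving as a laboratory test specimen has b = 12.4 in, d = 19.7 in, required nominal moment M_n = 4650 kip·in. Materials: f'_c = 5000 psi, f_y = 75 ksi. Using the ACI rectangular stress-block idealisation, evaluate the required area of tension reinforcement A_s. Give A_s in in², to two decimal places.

A_s ≈ 3.62 in²

From M_n = 0.85 f'_c a b (d − a/2):
a = d − √(d² − 2M_n/(0.85 f'_c b)) = 19.7 − √(19.7² − 2 × 4650/(0.85 × 5 × 12.4)) = 5.153 in.
A_s = 0.85 f'_c a b / f_y = 0.85 × 5 × 5.153 × 12.4 / 75 = 3.621 in².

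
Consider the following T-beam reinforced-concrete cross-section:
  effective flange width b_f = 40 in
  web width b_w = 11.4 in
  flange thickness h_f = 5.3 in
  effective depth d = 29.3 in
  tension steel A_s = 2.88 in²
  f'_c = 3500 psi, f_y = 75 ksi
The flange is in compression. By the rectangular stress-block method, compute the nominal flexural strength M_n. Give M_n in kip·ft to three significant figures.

M_n ≈ 511 kip·ft

Tension: T = A_s f_y = 2.88 × 75 = 216 kips.
Try a within the flange: a = T/(0.85 f'_c b_f) = 216/(0.85 × 3.5 × 40) = 1.815 in.
Since a = 1.815 ≤ h_f = 5.3 in, the stress block lies entirely in the flange; analyse as a rectangular beam of width b_f.
M_n = T(d − a/2) = 216 × (29.3 − 0.9075) = 6132.8 kip·in.
M_n = 6132.8/12 = 511.07 kip·ft.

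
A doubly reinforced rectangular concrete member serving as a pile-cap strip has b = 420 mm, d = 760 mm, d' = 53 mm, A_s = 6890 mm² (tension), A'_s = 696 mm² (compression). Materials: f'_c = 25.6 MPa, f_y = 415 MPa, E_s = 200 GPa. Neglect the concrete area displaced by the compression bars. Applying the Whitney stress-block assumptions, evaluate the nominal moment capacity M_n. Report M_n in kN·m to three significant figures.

Assume both tension and compression steel yield.
Net tension couple steel: A_s − A'_s = 6194 mm².
a = (A_s − A'_s) f_y / (0.85 f'_c b) = 2570510/(0.85 × 25.6 × 420) = 281.26 mm.
c = a/β₁ = 281.26/0.85 = 330.89 mm; ε'_s = 0.003(c − d')/c = 0.0025 ≥ f_y/E_s = 0.0021, so compression steel does yield.
M_n = (A_s − A'_s) f_y (d − a/2) + A'_s f_y (d − d') = [2570510 × (760 − 140.63) + 288840 × (760 − 53)] × 10⁻⁶ = 1592.10 + 204.21 = 1796.31 kN·m.

M_n ≈ 1800 kN·m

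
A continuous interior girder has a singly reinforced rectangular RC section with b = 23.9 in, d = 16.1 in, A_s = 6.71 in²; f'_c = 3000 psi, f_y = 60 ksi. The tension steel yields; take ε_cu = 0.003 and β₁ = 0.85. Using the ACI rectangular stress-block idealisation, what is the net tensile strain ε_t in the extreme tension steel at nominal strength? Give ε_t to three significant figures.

ε_t ≈ 0.00321

a = A_s f_y/(0.85 f'_c b) = 6.606 in.
β₁ = 0.85, so c = a/β₁ = 6.606/0.85 = 7.772 in.
From the linear strain diagram with ε_cu = 0.003: ε_t = 0.003 (d − c)/c = 0.003 × (16.1 − 7.772)/7.772 = 0.00321.
ε_t < 0.004 — the section is over-reinforced for flexure under ACI limits.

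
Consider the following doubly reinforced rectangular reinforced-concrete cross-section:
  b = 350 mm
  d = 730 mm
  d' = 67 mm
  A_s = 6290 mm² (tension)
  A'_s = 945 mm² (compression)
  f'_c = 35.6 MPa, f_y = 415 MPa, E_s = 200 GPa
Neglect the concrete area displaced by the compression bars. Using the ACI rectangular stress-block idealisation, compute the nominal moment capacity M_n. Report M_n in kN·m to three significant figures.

M_n ≈ 1650 kN·m

Assume both tension and compression steel yield.
Net tension couple steel: A_s − A'_s = 5345 mm².
a = (A_s − A'_s) f_y / (0.85 f'_c b) = 2218175/(0.85 × 35.6 × 350) = 209.44 mm.
c = a/β₁ = 209.44/0.796 = 263.12 mm; ε'_s = 0.003(c − d')/c = 0.0022 ≥ f_y/E_s = 0.0021, so compression steel does yield.
M_n = (A_s − A'_s) f_y (d − a/2) + A'_s f_y (d − d') = [2218175 × (730 − 104.72) + 392175 × (730 − 67)] × 10⁻⁶ = 1386.98 + 260.01 = 1646.99 kN·m.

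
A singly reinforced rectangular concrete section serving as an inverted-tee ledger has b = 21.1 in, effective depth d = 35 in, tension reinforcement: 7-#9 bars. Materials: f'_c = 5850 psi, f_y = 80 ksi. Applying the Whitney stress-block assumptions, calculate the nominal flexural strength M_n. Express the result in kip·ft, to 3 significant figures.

A_s = 7 × 1 = 7 in².
T = A_s f_y = 7 × 80 = 560 kips.
a = T/(0.85 f'_c b) = 560/(0.85 × 5.85 × 21.1) = 5.337 in.
M_n = T(d − a/2) = 560 × (35 − 2.6685) = 18105.6 kip·in = 18105.6/12 = 1508.80 kip·ft.

M_n ≈ 1510 kip·ft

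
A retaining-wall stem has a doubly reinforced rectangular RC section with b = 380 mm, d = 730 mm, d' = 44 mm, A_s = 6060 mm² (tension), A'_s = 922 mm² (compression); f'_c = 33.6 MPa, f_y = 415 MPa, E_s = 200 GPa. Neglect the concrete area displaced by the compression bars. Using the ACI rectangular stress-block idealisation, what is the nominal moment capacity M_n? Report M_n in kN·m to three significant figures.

Assume both tension and compression steel yield.
Net tension couple steel: A_s − A'_s = 5138 mm².
a = (A_s − A'_s) f_y / (0.85 f'_c b) = 2132270/(0.85 × 33.6 × 380) = 196.47 mm.
c = a/β₁ = 196.47/0.81 = 242.56 mm; ε'_s = 0.003(c − d')/c = 0.0025 ≥ f_y/E_s = 0.0021, so compression steel does yield.
M_n = (A_s − A'_s) f_y (d − a/2) + A'_s f_y (d − d') = [2132270 × (730 − 98.235) + 382630 × (730 − 44)] × 10⁻⁶ = 1347.09 + 262.48 = 1609.57 kN·m.

M_n ≈ 1610 kN·m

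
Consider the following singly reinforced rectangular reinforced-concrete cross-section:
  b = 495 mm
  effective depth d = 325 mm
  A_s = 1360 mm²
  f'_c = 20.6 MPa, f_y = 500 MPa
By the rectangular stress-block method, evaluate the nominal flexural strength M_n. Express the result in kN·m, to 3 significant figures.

T = A_s f_y = 1360 × 500 = 680000 N = 680 kN.
From C = T: a = T/(0.85 f'_c b) = 680000/(0.85 × 20.6 × 495) = 78.45 mm.
M_n = T(d − a/2) = 680 kN × (325 − 39.225) mm = 194.33 kN·m.

M_n ≈ 194 kN·m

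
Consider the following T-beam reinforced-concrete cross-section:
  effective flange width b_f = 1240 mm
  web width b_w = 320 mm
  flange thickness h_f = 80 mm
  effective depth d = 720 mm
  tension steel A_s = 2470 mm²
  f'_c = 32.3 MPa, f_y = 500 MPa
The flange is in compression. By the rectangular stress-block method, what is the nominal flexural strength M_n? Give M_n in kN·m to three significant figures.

M_n ≈ 867 kN·m

Tension: T = A_s f_y = 2470 × 500 = 1235000 N.
Try a within the flange: a = T/(0.85 f'_c b_f) = 1235000/(0.85 × 32.3 × 1240) = 36.28 mm.
Since a = 36.28 ≤ h_f = 80 mm, the stress block lies entirely in the flange; analyse as a rectangular beam of width b_f.
M_n = T(d − a/2) = 1235000 × (720 − 18.14) = 866.80 × 10⁶ N·mm.
M_n = 866.80 kN·m.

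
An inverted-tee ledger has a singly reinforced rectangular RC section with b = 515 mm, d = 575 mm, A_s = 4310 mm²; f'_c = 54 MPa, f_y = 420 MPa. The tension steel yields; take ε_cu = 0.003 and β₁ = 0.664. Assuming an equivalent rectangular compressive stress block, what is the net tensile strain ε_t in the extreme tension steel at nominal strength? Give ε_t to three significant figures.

a = A_s f_y/(0.85 f'_c b) = 76.58 mm.
β₁ = 0.664, so c = a/β₁ = 76.58/0.664 = 115.33 mm.
From the linear strain diagram with ε_cu = 0.003: ε_t = 0.003 (d − c)/c = 0.003 × (575 − 115.33)/115.33 = 0.0120.
Since ε_t ≥ 0.005, the section is tension-controlled.

ε_t ≈ 0.0120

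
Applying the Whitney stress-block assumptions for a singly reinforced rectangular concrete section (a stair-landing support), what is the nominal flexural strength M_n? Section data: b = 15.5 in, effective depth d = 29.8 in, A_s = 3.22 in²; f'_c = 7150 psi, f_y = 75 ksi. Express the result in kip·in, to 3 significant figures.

T = A_s f_y = 3.22 × 75 = 241.5 kips.
a = T/(0.85 f'_c b) = 241.5/(0.85 × 7.15 × 15.5) = 2.564 in.
M_n = T(d − a/2) = 241.5 × (29.8 − 1.282) = 6887.1 kip·in.

M_n ≈ 6890 kip·in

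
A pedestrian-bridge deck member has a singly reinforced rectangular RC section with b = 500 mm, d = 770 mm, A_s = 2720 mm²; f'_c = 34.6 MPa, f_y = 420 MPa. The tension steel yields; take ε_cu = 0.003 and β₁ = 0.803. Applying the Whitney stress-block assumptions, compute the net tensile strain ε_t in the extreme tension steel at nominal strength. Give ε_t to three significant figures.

a = A_s f_y/(0.85 f'_c b) = 77.69 mm.
β₁ = 0.803, so c = a/β₁ = 77.69/0.803 = 96.75 mm.
From the linear strain diagram with ε_cu = 0.003: ε_t = 0.003 (d − c)/c = 0.003 × (770 − 96.75)/96.75 = 0.0209.
Since ε_t ≥ 0.005, the section is tension-controlled.

ε_t ≈ 0.0209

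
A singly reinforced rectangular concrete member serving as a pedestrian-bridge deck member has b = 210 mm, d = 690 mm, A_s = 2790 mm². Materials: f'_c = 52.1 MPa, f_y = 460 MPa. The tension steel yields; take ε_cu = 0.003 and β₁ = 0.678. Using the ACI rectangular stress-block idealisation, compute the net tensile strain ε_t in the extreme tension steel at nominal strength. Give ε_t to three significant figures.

a = A_s f_y/(0.85 f'_c b) = 138.00 mm.
β₁ = 0.678, so c = a/β₁ = 138.00/0.678 = 203.54 mm.
From the linear strain diagram with ε_cu = 0.003: ε_t = 0.003 (d − c)/c = 0.003 × (690 − 203.54)/203.54 = 0.00717.
Since ε_t ≥ 0.005, the section is tension-controlled.

ε_t ≈ 0.00717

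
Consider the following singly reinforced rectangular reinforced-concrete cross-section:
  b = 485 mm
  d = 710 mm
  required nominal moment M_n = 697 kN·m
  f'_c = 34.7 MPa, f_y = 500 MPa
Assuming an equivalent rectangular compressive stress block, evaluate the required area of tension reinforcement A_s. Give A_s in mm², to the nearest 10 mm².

A_s ≈ 2070 mm²

With M_n = 0.85 f'_c a b (d − a/2), solve the quadratic for a:
a = d − √(d² − 2M_n/(0.85 f'_c b)) = 710 − √(710² − 2 × 697×10⁶/(0.85 × 34.7 × 485)) = 72.31 mm.
A_s = 0.85 f'_c a b / f_y = 0.85 × 34.7 × 72.31 × 485 / 500 = 2068.8 mm².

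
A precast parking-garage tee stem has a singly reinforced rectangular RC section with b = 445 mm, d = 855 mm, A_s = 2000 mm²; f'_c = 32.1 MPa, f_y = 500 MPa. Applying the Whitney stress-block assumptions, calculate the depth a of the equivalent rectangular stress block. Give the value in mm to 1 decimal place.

a ≈ 82.4 mm

T = A_s f_y = 2000 × 500 = 1000000 N = 1000 kN.
Setting C = 0.85 f'_c a b equal to T: a = 1000000/(0.85 × 32.1 × 445) = 82.4 mm.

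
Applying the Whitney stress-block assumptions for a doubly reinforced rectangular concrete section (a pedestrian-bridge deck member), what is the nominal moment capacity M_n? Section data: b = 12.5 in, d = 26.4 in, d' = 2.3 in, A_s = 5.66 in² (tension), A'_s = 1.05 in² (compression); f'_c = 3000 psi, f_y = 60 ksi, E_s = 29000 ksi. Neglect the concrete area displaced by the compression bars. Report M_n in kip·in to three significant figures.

M_n ≈ 7620 kip·in

Assume both steels yield.
a = (A_s − A'_s) f_y/(0.85 f'_c b) = (5.66 − 1.05) × 60/(0.85 × 3 × 12.5) = 8.678 in.
c = a/β₁ = 8.678/0.85 = 10.209 in; ε'_s = 0.003(c − d')/c = 0.0023 ≥ ε_y = 0.0021, so the compression steel yields.
M_n = (A_s − A'_s) f_y (d − a/2) + A'_s f_y (d − d') = 276.6 × (26.4 − 4.339) + 63 × (26.4 − 2.3) = 6102.1 + 1518.3 = 7620.4 kip·in.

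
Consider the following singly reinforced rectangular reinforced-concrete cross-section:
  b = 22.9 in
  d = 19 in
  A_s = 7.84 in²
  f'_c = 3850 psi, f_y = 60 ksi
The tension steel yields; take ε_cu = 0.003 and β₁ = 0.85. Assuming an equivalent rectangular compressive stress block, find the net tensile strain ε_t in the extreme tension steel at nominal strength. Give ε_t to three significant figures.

a = A_s f_y/(0.85 f'_c b) = 6.277 in.
β₁ = 0.85, so c = a/β₁ = 6.277/0.85 = 7.385 in.
From the linear strain diagram with ε_cu = 0.003: ε_t = 0.003 (d − c)/c = 0.003 × (19 − 7.385)/7.385 = 0.00472.
ε_t is between 0.004 and 0.005 — transition zone.

ε_t ≈ 0.00472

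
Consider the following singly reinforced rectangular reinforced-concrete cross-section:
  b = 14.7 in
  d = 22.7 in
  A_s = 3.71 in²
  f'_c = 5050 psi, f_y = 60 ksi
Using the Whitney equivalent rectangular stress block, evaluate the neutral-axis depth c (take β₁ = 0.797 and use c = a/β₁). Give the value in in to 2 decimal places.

c ≈ 4.43 in

T = A_s f_y = 3.71 × 60 = 222.6 kips.
a = T/(0.85 f'_c b) = 222.6/(0.85 × 5.05 × 14.7) = 3.5277 in.
With β₁ = 0.797, c = a/β₁ = 3.5277/0.797 = 4.43 in.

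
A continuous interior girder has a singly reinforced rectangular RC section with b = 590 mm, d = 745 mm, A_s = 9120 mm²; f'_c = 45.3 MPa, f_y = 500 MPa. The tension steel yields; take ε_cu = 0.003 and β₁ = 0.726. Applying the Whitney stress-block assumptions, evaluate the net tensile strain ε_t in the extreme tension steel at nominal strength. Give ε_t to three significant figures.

ε_t ≈ 0.00508

a = A_s f_y/(0.85 f'_c b) = 200.72 mm.
β₁ = 0.726, so c = a/β₁ = 200.72/0.726 = 276.47 mm.
From the linear strain diagram with ε_cu = 0.003: ε_t = 0.003 (d − c)/c = 0.003 × (745 − 276.47)/276.47 = 0.00508.
Since ε_t ≥ 0.005, the section is tension-controlled.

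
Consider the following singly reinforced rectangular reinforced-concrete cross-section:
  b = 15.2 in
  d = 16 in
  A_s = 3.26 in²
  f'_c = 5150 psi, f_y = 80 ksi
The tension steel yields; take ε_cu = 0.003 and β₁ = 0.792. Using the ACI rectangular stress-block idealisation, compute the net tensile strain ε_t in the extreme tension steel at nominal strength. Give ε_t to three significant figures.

a = A_s f_y/(0.85 f'_c b) = 3.920 in.
β₁ = 0.792, so c = a/β₁ = 3.920/0.792 = 4.949 in.
From the linear strain diagram with ε_cu = 0.003: ε_t = 0.003 (d − c)/c = 0.003 × (16 − 4.949)/4.949 = 0.00670.
Since ε_t ≥ 0.005, the section is tension-controlled.

ε_t ≈ 0.00670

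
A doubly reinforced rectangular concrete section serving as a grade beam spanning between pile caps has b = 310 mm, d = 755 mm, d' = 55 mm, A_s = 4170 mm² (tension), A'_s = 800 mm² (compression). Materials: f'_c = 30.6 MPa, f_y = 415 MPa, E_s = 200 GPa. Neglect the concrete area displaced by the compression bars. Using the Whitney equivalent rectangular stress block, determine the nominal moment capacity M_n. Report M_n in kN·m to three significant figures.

Assume both tension and compression steel yield.
Net tension couple steel: A_s − A'_s = 3370 mm².
a = (A_s − A'_s) f_y / (0.85 f'_c b) = 1398550/(0.85 × 30.6 × 310) = 173.45 mm.
c = a/β₁ = 173.45/0.831 = 208.72 mm; ε'_s = 0.003(c − d')/c = 0.0022 ≥ f_y/E_s = 0.0021, so compression steel does yield.
M_n = (A_s − A'_s) f_y (d − a/2) + A'_s f_y (d − d') = [1398550 × (755 − 86.725) + 332000 × (755 − 55)] × 10⁻⁶ = 934.62 + 232.40 = 1167.02 kN·m.

M_n ≈ 1170 kN·m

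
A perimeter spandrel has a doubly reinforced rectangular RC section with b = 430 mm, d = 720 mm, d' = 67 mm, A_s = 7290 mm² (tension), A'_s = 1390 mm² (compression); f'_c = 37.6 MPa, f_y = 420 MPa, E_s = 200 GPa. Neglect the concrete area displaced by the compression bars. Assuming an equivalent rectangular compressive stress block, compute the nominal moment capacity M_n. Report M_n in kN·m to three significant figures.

Assume both tension and compression steel yield.
Net tension couple steel: A_s − A'_s = 5900 mm².
a = (A_s − A'_s) f_y / (0.85 f'_c b) = 2478000/(0.85 × 37.6 × 430) = 180.31 mm.
c = a/β₁ = 180.31/0.781 = 230.87 mm; ε'_s = 0.003(c − d')/c = 0.0021 ≥ f_y/E_s = 0.0021, so compression steel does yield.
M_n = (A_s − A'_s) f_y (d − a/2) + A'_s f_y (d − d') = [2478000 × (720 − 90.155) + 583800 × (720 − 67)] × 10⁻⁶ = 1560.76 + 381.22 = 1941.98 kN·m.

M_n ≈ 1940 kN·m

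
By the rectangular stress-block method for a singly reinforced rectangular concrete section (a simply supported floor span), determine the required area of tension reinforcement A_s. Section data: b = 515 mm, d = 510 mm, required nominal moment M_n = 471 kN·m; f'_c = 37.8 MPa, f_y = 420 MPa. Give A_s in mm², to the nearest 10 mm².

With M_n = 0.85 f'_c a b (d − a/2), solve the quadratic for a:
a = d − √(d² − 2M_n/(0.85 f'_c b)) = 510 − √(510² − 2 × 471×10⁶/(0.85 × 37.8 × 515)) = 59.25 mm.
A_s = 0.85 f'_c a b / f_y = 0.85 × 37.8 × 59.25 × 515 / 420 = 2334.3 mm².

A_s ≈ 2330 mm²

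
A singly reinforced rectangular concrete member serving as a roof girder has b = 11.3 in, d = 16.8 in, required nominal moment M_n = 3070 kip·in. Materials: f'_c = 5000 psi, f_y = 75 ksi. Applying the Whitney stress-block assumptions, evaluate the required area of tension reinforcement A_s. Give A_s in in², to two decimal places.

From M_n = 0.85 f'_c a b (d − a/2):
a = d − √(d² − 2M_n/(0.85 f'_c b)) = 16.8 − √(16.8² − 2 × 3070/(0.85 × 5 × 11.3)) = 4.375 in.
A_s = 0.85 f'_c a b / f_y = 0.85 × 5 × 4.375 × 11.3 / 75 = 2.801 in².

A_s ≈ 2.80 in²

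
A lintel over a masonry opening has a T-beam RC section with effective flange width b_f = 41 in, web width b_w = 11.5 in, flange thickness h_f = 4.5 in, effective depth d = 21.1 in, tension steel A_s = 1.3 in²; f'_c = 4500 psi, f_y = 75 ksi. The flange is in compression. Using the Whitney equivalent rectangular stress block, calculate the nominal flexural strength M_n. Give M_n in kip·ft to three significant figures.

M_n ≈ 169 kip·ft

Tension: T = A_s f_y = 1.3 × 75 = 97.5 kips.
Try a within the flange: a = T/(0.85 f'_c b_f) = 97.5/(0.85 × 4.5 × 41) = 0.622 in.
Since a = 0.622 ≤ h_f = 4.5 in, the stress block lies entirely in the flange; analyse as a rectangular beam of width b_f.
M_n = T(d − a/2) = 97.5 × (21.1 − 0.311) = 2026.9 kip·in.
M_n = 2026.9/12 = 168.91 kip·ft.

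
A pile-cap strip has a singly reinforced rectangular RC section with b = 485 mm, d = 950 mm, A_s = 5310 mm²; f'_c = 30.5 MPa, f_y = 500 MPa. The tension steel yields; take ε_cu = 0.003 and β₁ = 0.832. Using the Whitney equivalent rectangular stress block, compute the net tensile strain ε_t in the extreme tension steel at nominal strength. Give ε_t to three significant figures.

ε_t ≈ 0.00823

a = A_s f_y/(0.85 f'_c b) = 211.16 mm.
β₁ = 0.832, so c = a/β₁ = 211.16/0.832 = 253.80 mm.
From the linear strain diagram with ε_cu = 0.003: ε_t = 0.003 (d − c)/c = 0.003 × (950 − 253.80)/253.80 = 0.00823.
Since ε_t ≥ 0.005, the section is tension-controlled.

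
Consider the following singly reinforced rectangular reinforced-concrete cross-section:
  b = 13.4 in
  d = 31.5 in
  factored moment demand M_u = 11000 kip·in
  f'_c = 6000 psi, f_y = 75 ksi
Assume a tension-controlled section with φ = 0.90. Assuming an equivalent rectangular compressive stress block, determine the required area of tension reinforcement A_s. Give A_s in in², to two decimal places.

A_s ≈ 5.75 in²

M_n = M_u/φ = 11000/0.90 = 12222.2 kip·in.
From M_n = 0.85 f'_c a b (d − a/2):
a = d − √(d² − 2M_n/(0.85 f'_c b)) = 31.5 − √(31.5² − 2 × 12222.2/(0.85 × 6 × 13.4)) = 6.309 in.
A_s = 0.85 f'_c a b / f_y = 0.85 × 6 × 6.309 × 13.4 / 75 = 5.749 in².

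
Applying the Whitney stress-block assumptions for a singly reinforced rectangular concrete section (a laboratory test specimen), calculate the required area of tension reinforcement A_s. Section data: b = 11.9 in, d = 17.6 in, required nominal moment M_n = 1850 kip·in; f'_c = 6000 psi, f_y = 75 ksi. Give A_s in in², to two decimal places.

A_s ≈ 1.48 in²

From M_n = 0.85 f'_c a b (d − a/2):
a = d − √(d² − 2M_n/(0.85 f'_c b)) = 17.6 − √(17.6² − 2 × 1850/(0.85 × 6 × 11.9)) = 1.827 in.
A_s = 0.85 f'_c a b / f_y = 0.85 × 6 × 1.827 × 11.9 / 75 = 1.478 in².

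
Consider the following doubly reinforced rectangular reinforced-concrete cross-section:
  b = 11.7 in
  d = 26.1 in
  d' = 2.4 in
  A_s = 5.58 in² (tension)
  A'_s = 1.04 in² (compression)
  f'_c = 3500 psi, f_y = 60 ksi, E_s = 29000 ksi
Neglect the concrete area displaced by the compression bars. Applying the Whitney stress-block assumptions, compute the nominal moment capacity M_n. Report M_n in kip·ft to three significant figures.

M_n ≈ 627 kip·ft

Assume both steels yield.
a = (A_s − A'_s) f_y/(0.85 f'_c b) = (5.58 − 1.04) × 60/(0.85 × 3.5 × 11.7) = 7.826 in.
c = a/β₁ = 7.826/0.85 = 9.207 in; ε'_s = 0.003(c − d')/c = 0.0022 ≥ ε_y = 0.0021, so the compression steel yields.
M_n = (A_s − A'_s) f_y (d − a/2) + A'_s f_y (d − d') = 272.4 × (26.1 − 3.913) + 62.4 × (26.1 − 2.4) = 6043.7 + 1478.9 = 7522.6 kip·in = 7522.6/12 = 626.88 kip·ft.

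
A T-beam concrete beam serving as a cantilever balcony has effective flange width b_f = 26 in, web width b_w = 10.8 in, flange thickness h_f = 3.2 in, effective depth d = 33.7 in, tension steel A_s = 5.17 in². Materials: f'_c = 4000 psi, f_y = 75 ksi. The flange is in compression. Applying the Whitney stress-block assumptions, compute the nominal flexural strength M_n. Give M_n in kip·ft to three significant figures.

Tension: T = A_s f_y = 5.17 × 75 = 387.75 kips.
Try a within the flange: a = T/(0.85 f'_c b_f) = 387.75/(0.85 × 4 × 26) = 4.386 in.
a = 4.386 > h_f = 3.2 in: the block extends into the web. Split into flange-overhang and web parts.
C_f = 0.85 f'_c (b_f − b_w) h_f = 0.85 × 4 × (26 − 10.8) × 3.2 = 165.4 kips.
Remaining web compression depth: a_w = (T − C_f)/(0.85 f'_c b_w) = (387.75 − 165.4)/(0.85 × 4 × 10.8) = 6.055 in.
M_n = C_f(d − h_f/2) + (T − C_f)(d − a_w/2) = 165.4 × (33.7 − 1.6) + 222.35 × (33.7 − 3.0275) = 5309.3 + 6820.0 = 12129.3 kip·in.
M_n = 12129.3/12 = 1010.78 kip·ft.

M_n ≈ 1010 kip·ft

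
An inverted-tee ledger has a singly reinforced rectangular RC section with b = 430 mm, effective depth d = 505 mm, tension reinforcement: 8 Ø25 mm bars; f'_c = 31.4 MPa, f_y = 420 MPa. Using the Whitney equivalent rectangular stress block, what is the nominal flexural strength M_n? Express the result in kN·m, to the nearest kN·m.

M_n ≈ 715 kN·m

A_s = 8 × 491 = 3928 mm².
T = A_s f_y = 3928 × 420 = 1649760 N = 1649.76 kN.
From C = T: a = T/(0.85 f'_c b) = 1649760/(0.85 × 31.4 × 430) = 143.75 mm.
M_n = T(d − a/2) = 1649.76 kN × (505 − 71.875) mm = 714.55 kN·m.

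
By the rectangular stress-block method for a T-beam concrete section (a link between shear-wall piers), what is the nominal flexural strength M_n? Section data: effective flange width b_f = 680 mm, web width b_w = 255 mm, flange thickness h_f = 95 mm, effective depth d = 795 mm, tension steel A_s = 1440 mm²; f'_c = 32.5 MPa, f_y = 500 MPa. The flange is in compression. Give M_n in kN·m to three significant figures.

Tension: T = A_s f_y = 1440 × 500 = 720000 N.
Try a within the flange: a = T/(0.85 f'_c b_f) = 720000/(0.85 × 32.5 × 680) = 38.33 mm.
Since a = 38.33 ≤ h_f = 95 mm, the stress block lies entirely in the flange; analyse as a rectangular beam of width b_f.
M_n = T(d − a/2) = 720000 × (795 − 19.165) = 558.60 × 10⁶ N·mm.
M_n = 558.60 kN·m.

M_n ≈ 559 kN·m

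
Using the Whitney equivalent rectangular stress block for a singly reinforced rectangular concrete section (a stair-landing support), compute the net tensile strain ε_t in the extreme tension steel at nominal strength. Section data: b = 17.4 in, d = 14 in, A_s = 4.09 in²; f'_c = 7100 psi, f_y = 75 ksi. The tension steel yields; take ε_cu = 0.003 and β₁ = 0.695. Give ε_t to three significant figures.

ε_t ≈ 0.00699

a = A_s f_y/(0.85 f'_c b) = 2.921 in.
β₁ = 0.695, so c = a/β₁ = 2.921/0.695 = 4.203 in.
From the linear strain diagram with ε_cu = 0.003: ε_t = 0.003 (d − c)/c = 0.003 × (14 − 4.203)/4.203 = 0.00699.
Since ε_t ≥ 0.005, the section is tension-controlled.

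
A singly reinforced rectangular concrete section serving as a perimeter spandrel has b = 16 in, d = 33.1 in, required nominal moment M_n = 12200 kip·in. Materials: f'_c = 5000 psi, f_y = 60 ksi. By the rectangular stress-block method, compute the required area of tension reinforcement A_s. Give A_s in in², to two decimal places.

A_s ≈ 6.75 in²

From M_n = 0.85 f'_c a b (d − a/2):
a = d − √(d² − 2M_n/(0.85 f'_c b)) = 33.1 − √(33.1² − 2 × 12200/(0.85 × 5 × 16)) = 5.956 in.
A_s = 0.85 f'_c a b / f_y = 0.85 × 5 × 5.956 × 16 / 60 = 6.750 in².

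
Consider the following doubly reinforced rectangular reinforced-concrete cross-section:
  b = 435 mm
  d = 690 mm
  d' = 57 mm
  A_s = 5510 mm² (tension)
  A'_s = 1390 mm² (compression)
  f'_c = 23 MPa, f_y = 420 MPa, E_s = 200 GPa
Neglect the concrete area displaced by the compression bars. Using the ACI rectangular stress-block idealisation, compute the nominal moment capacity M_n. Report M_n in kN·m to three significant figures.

M_n ≈ 1390 kN·m

Assume both tension and compression steel yield.
Net tension couple steel: A_s − A'_s = 4120 mm².
a = (A_s − A'_s) f_y / (0.85 f'_c b) = 1730400/(0.85 × 23 × 435) = 203.47 mm.
c = a/β₁ = 203.47/0.85 = 239.38 mm; ε'_s = 0.003(c − d')/c = 0.0023 ≥ f_y/E_s = 0.0021, so compression steel does yield.
M_n = (A_s − A'_s) f_y (d − a/2) + A'_s f_y (d − d') = [1730400 × (690 − 101.735) + 583800 × (690 − 57)] × 10⁻⁶ = 1017.93 + 369.55 = 1387.48 kN·m.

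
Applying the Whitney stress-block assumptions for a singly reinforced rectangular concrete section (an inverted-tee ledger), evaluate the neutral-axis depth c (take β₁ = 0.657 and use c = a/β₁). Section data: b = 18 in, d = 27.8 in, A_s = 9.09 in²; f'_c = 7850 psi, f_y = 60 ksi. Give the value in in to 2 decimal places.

c ≈ 6.91 in

T = A_s f_y = 9.09 × 60 = 545.4 kips.
a = T/(0.85 f'_c b) = 545.4/(0.85 × 7.85 × 18) = 4.5410 in.
With β₁ = 0.657, c = a/β₁ = 4.5410/0.657 = 6.91 in.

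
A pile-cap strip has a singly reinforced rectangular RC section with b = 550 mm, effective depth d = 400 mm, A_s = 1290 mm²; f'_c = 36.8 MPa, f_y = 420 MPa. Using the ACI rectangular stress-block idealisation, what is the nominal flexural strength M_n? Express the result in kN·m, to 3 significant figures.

T = A_s f_y = 1290 × 420 = 541800 N = 541.8 kN.
From C = T: a = T/(0.85 f'_c b) = 541800/(0.85 × 36.8 × 550) = 31.49 mm.
M_n = T(d − a/2) = 541.8 kN × (400 − 15.745) mm = 208.19 kN·m.

M_n ≈ 208 kN·m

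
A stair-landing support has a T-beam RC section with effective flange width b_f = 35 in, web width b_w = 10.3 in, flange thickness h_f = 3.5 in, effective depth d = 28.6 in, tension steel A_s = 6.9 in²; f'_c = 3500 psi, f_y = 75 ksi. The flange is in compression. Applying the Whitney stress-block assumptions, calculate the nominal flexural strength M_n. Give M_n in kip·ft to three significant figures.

M_n ≈ 1100 kip·ft

Tension: T = A_s f_y = 6.9 × 75 = 517.5 kips.
Try a within the flange: a = T/(0.85 f'_c b_f) = 517.5/(0.85 × 3.5 × 35) = 4.970 in.
a = 4.970 > h_f = 3.5 in: the block extends into the web. Split into flange-overhang and web parts.
C_f = 0.85 f'_c (b_f − b_w) h_f = 0.85 × 3.5 × (35 − 10.3) × 3.5 = 257.2 kips.
Remaining web compression depth: a_w = (T − C_f)/(0.85 f'_c b_w) = (517.5 − 257.2)/(0.85 × 3.5 × 10.3) = 8.495 in.
M_n = C_f(d − h_f/2) + (T − C_f)(d − a_w/2) = 257.2 × (28.6 − 1.75) + 260.3 × (28.6 − 4.2475) = 6905.8 + 6339.0 = 13244.8 kip·in.
M_n = 13244.8/12 = 1103.73 kip·ft.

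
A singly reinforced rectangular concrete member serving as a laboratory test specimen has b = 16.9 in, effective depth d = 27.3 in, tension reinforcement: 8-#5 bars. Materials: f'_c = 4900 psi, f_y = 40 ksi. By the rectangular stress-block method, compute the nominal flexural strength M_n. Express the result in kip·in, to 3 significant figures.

M_n ≈ 2640 kip·in

A_s = 8 × 0.31 = 2.48 in².
T = A_s f_y = 2.48 × 40 = 99.2 kips.
a = T/(0.85 f'_c b) = 99.2/(0.85 × 4.9 × 16.9) = 1.409 in.
M_n = T(d − a/2) = 99.2 × (27.3 − 0.7045) = 2638.3 kip·in.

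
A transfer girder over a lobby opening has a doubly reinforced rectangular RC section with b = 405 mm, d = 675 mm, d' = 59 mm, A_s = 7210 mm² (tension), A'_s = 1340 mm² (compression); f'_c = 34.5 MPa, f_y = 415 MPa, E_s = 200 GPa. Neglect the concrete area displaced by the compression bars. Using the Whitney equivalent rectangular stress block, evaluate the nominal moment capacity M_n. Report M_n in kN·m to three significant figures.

Assume both tension and compression steel yield.
Net tension couple steel: A_s − A'_s = 5870 mm².
a = (A_s − A'_s) f_y / (0.85 f'_c b) = 2436050/(0.85 × 34.5 × 405) = 205.11 mm.
c = a/β₁ = 205.11/0.804 = 255.11 mm; ε'_s = 0.003(c − d')/c = 0.0023 ≥ f_y/E_s = 0.0021, so compression steel does yield.
M_n = (A_s − A'_s) f_y (d − a/2) + A'_s f_y (d − d') = [2436050 × (675 − 102.555) + 556100 × (675 − 59)] × 10⁻⁶ = 1394.50 + 342.56 = 1737.06 kN·m.

M_n ≈ 1740 kN·m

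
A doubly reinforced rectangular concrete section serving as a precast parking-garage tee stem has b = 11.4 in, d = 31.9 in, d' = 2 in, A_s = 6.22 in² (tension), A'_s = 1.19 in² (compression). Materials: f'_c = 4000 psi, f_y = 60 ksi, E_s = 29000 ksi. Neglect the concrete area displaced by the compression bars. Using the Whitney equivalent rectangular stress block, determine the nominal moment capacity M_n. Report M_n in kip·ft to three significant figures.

M_n ≈ 882 kip·ft

Assume both steels yield.
a = (A_s − A'_s) f_y/(0.85 f'_c b) = (6.22 − 1.19) × 60/(0.85 × 4 × 11.4) = 7.786 in.
c = a/β₁ = 7.786/0.85 = 9.160 in; ε'_s = 0.003(c − d')/c = 0.0023 ≥ ε_y = 0.0021, so the compression steel yields.
M_n = (A_s − A'_s) f_y (d − a/2) + A'_s f_y (d − d') = 301.8 × (31.9 − 3.893) + 71.4 × (31.9 − 2) = 8452.5 + 2134.9 = 10587.4 kip·in = 10587.4/12 = 882.28 kip·ft.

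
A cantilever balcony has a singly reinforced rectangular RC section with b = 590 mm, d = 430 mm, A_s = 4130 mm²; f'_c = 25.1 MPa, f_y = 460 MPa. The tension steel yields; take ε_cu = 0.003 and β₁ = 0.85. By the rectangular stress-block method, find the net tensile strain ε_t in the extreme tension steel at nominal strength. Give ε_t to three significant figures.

ε_t ≈ 0.00427

a = A_s f_y/(0.85 f'_c b) = 150.93 mm.
β₁ = 0.85, so c = a/β₁ = 150.93/0.85 = 177.56 mm.
From the linear strain diagram with ε_cu = 0.003: ε_t = 0.003 (d − c)/c = 0.003 × (430 − 177.56)/177.56 = 0.00427.
ε_t is between 0.004 and 0.005 — transition zone.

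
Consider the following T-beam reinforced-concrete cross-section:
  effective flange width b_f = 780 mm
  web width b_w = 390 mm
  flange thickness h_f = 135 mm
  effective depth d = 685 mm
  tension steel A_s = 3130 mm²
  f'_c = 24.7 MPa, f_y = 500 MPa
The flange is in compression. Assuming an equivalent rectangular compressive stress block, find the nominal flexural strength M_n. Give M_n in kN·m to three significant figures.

M_n ≈ 997 kN·m

Tension: T = A_s f_y = 3130 × 500 = 1565000 N.
Try a within the flange: a = T/(0.85 f'_c b_f) = 1565000/(0.85 × 24.7 × 780) = 95.57 mm.
Since a = 95.57 ≤ h_f = 135 mm, the stress block lies entirely in the flange; analyse as a rectangular beam of width b_f.
M_n = T(d − a/2) = 1565000 × (685 − 47.785) = 997.24 × 10⁶ N·mm.
M_n = 997.24 kN·m.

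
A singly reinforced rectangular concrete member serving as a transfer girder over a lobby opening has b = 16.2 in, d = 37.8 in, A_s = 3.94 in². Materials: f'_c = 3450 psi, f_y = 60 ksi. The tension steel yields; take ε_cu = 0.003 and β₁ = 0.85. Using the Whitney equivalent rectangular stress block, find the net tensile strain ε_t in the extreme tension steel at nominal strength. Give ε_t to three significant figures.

a = A_s f_y/(0.85 f'_c b) = 4.976 in.
β₁ = 0.85, so c = a/β₁ = 4.976/0.85 = 5.854 in.
From the linear strain diagram with ε_cu = 0.003: ε_t = 0.003 (d − c)/c = 0.003 × (37.8 − 5.854)/5.854 = 0.0164.
Since ε_t ≥ 0.005, the section is tension-controlled.

ε_t ≈ 0.0164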